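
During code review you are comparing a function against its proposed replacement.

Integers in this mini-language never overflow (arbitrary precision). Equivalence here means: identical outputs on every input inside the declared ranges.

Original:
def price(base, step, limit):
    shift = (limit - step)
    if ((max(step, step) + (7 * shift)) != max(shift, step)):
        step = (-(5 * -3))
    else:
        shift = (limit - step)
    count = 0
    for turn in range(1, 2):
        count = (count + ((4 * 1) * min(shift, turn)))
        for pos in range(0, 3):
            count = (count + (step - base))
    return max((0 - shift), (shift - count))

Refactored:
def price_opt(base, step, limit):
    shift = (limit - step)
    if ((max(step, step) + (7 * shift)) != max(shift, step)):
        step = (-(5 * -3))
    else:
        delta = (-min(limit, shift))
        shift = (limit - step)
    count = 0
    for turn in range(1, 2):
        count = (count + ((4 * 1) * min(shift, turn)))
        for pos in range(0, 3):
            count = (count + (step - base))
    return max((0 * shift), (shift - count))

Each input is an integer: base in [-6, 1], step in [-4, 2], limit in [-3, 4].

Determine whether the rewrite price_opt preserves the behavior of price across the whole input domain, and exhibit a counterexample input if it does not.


At base=-6, step=-4, limit=-3: price gives -1, price_opt gives 0.
verdict: not equivalent; witness: base=-6, step=-4, limit=-3


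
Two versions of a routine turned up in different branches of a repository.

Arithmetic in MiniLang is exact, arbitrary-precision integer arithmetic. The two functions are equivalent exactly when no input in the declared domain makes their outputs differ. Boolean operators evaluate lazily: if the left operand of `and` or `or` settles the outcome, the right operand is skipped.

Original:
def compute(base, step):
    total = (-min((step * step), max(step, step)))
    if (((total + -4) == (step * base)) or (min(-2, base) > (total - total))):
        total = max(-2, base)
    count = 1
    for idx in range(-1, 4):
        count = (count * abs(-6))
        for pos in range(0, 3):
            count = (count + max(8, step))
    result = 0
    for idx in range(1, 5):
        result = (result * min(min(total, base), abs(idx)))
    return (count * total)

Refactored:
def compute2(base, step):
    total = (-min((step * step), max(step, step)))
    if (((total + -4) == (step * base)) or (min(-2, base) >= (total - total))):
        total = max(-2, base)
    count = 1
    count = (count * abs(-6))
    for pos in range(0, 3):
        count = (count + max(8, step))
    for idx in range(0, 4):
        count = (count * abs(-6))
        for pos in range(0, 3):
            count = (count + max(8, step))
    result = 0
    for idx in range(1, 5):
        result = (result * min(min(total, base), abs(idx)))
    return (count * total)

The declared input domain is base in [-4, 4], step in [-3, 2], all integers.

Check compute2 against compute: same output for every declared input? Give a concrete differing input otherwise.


Equivalent. Although `(min(-2, base) > (total - total))` became `(min(-2, base) >= (total - total))`, no input in the stated domain can expose it.
An exhaustive pass over the 54 declared inputs shows identical outputs.
One worked example (base=2, step=2) — compute: total := -2 | (((total + -4) == (step * base)) or (min(-2, base) > (total - total))): false | count := 1 | iter idx=-1: | count := 6 | iter pos=0: | count := 14 | iter pos=1: | count := 22 | iter pos=2: | count := 30 | iter idx=0: | count := 180 | iter pos=0: | count := 188 | iter pos=1: | count := 196 | iter pos=2: | count := 204 | iter idx=1: | count := 1224 | iter pos=0: | count := 1232 | iter pos=1: | count := 1240 | iter pos=2: | count := 1248 | iter idx=2: | count := 7488 | iter pos=0: | count := 7496 | iter pos=1: | count := 7504 | iter pos=2: | count := 7512 | iter idx=3: | count := 45072 | iter pos=0: | count := 45080 | iter pos=1: | count := 45088 | iter pos=2: | count := 45096 | result := 0 | iter idx=1: | result := 0 | iter idx=2: | result := 0 | iter idx=3: | result := 0 | iter idx=4: | result := 0 | result -90192; compute2: total := -2 | (((total + -4) == (step * base)) or (min(-2, base) >= (total - total))): false | count := 1 | count := 6 | iter pos=0: | count := 14 | iter pos=1: | count := 22 | iter pos=2: | count := 30 | iter idx=0: | count := 180 | iter pos=0: | count := 188 | iter pos=1: | count := 196 | iter pos=2: | count := 204 | iter idx=1: | count := 1224 | iter pos=0: | count := 1232 | iter pos=1: | count := 1240 | iter pos=2: | count := 1248 | iter idx=2: | count := 7488 | iter pos=0: | count := 7496 | iter pos=1: | count := 7504 | iter pos=2: | count := 7512 | iter idx=3: | count := 45072 | iter pos=0: | count := 45080 | iter pos=1: | count := 45088 | iter pos=2: | count := 45096 | result := 0 | iter idx=1: | result := 0 | iter idx=2: | result := 0 | iter idx=3: | result := 0 | iter idx=4: | result := 0 | result -90192; agreement on -90192.
verdict: equivalent


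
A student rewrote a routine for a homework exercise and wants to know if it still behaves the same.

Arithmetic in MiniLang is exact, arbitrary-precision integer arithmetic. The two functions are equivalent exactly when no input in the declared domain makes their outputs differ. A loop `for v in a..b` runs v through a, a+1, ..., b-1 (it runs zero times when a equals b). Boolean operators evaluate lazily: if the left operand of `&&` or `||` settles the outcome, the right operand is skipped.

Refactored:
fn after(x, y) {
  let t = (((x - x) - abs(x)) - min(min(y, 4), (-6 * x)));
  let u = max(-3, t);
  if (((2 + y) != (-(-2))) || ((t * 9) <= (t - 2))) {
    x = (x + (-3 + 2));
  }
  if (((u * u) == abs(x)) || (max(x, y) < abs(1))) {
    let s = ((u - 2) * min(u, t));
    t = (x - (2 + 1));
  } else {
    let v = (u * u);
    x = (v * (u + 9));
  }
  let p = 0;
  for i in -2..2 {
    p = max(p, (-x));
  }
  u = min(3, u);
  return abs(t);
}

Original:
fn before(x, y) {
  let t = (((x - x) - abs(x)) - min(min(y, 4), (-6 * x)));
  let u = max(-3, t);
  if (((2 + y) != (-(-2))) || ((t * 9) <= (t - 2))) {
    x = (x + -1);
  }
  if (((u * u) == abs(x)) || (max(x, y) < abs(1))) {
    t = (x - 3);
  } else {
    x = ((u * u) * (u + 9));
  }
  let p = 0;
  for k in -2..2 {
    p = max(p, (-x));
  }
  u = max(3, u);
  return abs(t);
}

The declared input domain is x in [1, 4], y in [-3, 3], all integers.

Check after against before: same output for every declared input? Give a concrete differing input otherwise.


The edit looks behavioral (`max(3, u)` became `min(3, u)`), but over these ranges it never changes the outcome; all 28 inputs agree.
verdict: equivalent


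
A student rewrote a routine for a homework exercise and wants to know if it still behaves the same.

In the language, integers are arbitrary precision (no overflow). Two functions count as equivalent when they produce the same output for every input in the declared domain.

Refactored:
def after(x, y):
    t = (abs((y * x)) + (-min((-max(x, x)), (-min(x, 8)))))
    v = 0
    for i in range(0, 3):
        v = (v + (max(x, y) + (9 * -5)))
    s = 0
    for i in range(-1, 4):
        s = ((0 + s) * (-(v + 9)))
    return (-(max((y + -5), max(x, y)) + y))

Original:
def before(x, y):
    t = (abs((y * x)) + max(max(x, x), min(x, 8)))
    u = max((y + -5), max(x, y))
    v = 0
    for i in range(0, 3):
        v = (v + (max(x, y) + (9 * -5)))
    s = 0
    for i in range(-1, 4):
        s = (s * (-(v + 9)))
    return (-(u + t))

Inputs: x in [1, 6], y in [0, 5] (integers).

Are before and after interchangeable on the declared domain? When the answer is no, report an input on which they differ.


Not equivalent: x=1, y=0 separates them (-2 vs -1).
before: t = 1; u = 1; v = 0; [i=0]; v = -44; [i=1]; v = -88; [i=2]; v = -132; s = 0; [i=-1]; s = 0; [i=0]; s = 0; [i=1]; s = 0; [i=2]; s = 0; [i=3]; s = 0; return -2
after: t = 1; v = 0; [i=0]; v = -44; [i=1]; v = -88; [i=2]; v = -132; s = 0; [i=-1]; s = 0; [i=0]; s = 0; [i=1]; s = 0; [i=2]; s = 0; [i=3]; s = 0; return -1
verdict: not equivalent; witness: x=1, y=0


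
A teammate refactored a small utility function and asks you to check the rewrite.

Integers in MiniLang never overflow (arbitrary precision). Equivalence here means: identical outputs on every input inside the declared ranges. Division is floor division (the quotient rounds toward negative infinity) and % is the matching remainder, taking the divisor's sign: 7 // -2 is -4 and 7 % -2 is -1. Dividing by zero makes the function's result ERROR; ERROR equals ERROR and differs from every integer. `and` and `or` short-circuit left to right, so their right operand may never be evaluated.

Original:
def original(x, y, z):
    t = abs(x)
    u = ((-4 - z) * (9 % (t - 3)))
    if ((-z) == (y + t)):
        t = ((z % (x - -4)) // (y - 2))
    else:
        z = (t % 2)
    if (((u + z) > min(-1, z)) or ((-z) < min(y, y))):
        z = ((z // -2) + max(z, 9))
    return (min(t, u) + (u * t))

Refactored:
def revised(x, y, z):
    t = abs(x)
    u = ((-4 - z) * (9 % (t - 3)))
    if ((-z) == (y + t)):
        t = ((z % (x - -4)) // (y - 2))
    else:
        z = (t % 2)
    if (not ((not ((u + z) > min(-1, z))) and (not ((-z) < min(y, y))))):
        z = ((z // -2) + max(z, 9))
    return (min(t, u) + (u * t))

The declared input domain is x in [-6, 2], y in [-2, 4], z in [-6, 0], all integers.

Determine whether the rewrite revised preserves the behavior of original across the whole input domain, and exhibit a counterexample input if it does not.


Side by side, the visible changes include: boolean connective usage differs.
One worked example (x=2, y=-1, z=-4) — original: t=2, then u=0, then ((-z) == (y + t)) is false, then z=0, then (((u + z) > min(-1, z)) or ((-z) < min(y, y))) is true, then z=9, then returns 0; revised: t=2, then u=0, then ((-z) == (y + t)) is false, then z=0, then (not ((not ((u + z) > min(-1, z))) and (not ((-z) < min(y, y))))) is true, then z=9, then returns 0; agreement on 0.
Sweeping the whole domain (441 inputs) finds no disagreement.
verdict: equivalent


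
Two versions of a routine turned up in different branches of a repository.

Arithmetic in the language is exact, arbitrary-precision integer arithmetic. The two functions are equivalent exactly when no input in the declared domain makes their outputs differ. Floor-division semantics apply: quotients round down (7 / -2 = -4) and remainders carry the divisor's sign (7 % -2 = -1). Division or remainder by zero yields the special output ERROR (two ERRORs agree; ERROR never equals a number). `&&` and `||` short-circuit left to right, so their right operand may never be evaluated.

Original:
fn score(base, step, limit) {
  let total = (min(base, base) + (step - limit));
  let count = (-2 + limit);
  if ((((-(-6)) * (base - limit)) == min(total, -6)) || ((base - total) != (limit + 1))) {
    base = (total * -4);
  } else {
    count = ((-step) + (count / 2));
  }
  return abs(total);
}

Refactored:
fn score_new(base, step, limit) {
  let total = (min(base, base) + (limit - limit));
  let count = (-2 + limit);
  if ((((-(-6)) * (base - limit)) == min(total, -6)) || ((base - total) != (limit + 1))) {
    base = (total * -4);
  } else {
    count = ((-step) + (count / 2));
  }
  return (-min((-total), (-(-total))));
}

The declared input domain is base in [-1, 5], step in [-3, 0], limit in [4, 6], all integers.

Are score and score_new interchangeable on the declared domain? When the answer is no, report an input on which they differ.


The rewrite breaks on base=-1, step=-3, limit=4, where the results are 8 and 1.
score: total := -8 | count := 2 | ((((-(-6)) * (base - limit)) == min(total, -6)) || ((base - total) != (limit + 1))): true | base := 32 | result 8
score_new: total := -1 | count := 2 | ((((-(-6)) * (base - limit)) == min(total, -6)) || ((base - total) != (limit + 1))): true | base := 4 | result 1
verdict: not equivalent; witness: base=-1, step=-3, limit=4


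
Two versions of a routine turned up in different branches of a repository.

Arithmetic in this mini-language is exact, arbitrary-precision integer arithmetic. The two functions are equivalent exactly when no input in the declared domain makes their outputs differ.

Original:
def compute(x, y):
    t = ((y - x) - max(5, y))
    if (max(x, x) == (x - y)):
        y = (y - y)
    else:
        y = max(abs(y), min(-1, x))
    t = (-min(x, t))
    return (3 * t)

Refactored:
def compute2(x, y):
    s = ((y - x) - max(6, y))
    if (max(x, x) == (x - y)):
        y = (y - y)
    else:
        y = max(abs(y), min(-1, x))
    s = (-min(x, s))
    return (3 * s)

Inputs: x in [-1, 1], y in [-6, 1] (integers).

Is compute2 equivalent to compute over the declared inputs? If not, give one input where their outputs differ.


The rewrite breaks on x=-1, y=-6, where the results are 30 and 33.
compute: t := -10 | (max(x, x) == (x - y)): false | y := 6 | t := 10 | result 30
compute2: s := -11 | (max(x, x) == (x - y)): false | y := 6 | s := 11 | result 33
verdict: not equivalent; witness: x=-1, y=-6


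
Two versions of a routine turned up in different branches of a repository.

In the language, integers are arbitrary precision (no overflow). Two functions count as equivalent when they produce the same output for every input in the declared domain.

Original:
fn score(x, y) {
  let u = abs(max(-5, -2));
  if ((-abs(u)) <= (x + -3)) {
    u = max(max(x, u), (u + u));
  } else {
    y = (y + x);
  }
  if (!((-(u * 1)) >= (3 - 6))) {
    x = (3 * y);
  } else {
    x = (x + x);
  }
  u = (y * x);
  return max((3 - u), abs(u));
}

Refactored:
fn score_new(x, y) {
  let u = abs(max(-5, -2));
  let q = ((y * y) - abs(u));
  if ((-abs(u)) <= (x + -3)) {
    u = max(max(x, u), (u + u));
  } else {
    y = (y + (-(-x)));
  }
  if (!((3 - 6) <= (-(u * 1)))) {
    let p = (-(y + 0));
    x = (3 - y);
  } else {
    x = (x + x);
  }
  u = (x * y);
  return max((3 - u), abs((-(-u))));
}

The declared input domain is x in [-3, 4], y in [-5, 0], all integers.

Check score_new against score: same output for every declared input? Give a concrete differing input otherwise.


Not equivalent: x=1, y=-5 separates them (75 vs 43).
score: u becomes 2; next ((-abs(u)) <= (x + -3)) evaluates to true; next u becomes 4; next (!((-(u * 1)) >= (3 - 6))) evaluates to true; next x becomes -15; next u becomes 75; next final value 75
score_new: u becomes 2; next q becomes 23; next ((-abs(u)) <= (x + -3)) evaluates to true; next u becomes 4; next (!((3 - 6) <= (-(u * 1)))) evaluates to true; next p becomes 5; next x becomes 8; next u becomes -40; next final value 43
verdict: not equivalent; witness: x=1, y=-5


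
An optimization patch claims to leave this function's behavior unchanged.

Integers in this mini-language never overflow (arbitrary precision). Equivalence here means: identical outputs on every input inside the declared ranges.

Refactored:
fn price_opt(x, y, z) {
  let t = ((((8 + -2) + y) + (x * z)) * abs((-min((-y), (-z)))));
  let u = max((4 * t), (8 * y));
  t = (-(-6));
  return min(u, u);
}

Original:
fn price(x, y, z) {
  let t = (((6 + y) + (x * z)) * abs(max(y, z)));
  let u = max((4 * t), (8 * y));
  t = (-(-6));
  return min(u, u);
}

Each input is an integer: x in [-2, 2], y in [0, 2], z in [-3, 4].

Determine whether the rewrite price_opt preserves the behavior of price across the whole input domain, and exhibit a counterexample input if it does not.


The two versions differ — the changes include constant usage differs; also arithmetic usage differs; also min/max/abs usage differs.
One worked example (x=0, y=2, z=3) — price: t=24, then u=96, then t=6, then returns 96; price_opt: t=24, then u=96, then t=6, then returns 96; agreement on 96.
Checked all 120 inputs in the declared domain: the outputs agree on every one.
verdict: equivalent


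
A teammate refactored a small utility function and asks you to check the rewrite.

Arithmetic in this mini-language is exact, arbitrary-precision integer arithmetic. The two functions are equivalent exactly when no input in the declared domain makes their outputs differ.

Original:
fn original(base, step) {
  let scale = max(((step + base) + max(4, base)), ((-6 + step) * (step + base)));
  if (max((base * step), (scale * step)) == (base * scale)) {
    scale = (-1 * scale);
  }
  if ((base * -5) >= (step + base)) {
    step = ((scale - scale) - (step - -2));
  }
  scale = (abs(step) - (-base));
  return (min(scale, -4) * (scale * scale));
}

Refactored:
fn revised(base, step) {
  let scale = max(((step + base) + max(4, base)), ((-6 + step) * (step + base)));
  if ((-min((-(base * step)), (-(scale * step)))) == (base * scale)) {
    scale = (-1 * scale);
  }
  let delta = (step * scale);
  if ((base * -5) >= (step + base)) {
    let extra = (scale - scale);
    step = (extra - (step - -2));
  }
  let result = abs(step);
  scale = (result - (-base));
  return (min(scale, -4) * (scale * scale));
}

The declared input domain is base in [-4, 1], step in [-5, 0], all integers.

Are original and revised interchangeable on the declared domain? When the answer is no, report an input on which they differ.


Changes here: local variable names differ; and min/max/abs usage differs; and statement counts differ; and arithmetic usage differs; the full 36-point sweep finds no disagreement.
verdict: equivalent


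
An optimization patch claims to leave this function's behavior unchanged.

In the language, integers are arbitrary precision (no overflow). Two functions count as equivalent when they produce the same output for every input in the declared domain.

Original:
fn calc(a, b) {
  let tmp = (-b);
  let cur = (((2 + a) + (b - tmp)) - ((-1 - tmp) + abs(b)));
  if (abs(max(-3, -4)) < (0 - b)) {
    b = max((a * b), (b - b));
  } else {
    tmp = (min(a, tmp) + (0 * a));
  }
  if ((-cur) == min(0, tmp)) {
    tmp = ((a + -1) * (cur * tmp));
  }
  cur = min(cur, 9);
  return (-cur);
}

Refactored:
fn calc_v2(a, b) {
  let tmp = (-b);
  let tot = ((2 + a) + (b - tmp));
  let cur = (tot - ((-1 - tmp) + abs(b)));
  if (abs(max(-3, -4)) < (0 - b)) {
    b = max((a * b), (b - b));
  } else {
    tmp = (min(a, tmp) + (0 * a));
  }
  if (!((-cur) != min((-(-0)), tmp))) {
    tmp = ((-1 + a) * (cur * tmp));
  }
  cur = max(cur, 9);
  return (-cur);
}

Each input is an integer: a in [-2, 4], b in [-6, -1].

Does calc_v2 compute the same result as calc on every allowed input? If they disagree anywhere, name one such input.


Take a=-2, b=-6.
calc: tmp becomes 6; next cur becomes -11; next (abs(max(-3, -4)) < (0 - b)) evaluates to true; next b becomes 12; next ((-cur) == min(0, tmp)) evaluates to false; next cur becomes -11; next final value 11
calc_v2: tmp becomes 6; next tot becomes -12; next cur becomes -11; next (abs(max(-3, -4)) < (0 - b)) evaluates to true; next b becomes 12; next (!((-cur) != min((-(-0)), tmp))) evaluates to false; next cur becomes 9; next final value -9
11 and -9 differ, so these are not the same function on this domain.
verdict: not equivalent; witness: a=-2, b=-6


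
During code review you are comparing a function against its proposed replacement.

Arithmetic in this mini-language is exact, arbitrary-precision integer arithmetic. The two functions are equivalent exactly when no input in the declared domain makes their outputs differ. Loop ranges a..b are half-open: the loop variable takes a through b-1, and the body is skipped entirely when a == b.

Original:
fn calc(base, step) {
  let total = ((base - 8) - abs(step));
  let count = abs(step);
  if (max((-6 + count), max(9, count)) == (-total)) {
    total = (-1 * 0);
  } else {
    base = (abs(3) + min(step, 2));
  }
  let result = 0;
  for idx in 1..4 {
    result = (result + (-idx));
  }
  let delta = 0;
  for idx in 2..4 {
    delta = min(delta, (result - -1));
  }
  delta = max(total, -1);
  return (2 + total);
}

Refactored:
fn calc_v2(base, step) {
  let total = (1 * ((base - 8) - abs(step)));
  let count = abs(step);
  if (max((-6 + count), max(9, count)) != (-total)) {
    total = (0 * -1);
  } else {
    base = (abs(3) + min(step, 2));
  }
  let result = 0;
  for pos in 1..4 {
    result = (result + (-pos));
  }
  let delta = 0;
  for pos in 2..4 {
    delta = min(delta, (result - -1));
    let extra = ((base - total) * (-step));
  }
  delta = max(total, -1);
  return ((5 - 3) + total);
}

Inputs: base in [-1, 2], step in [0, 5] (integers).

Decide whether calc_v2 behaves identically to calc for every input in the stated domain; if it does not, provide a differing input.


Not equivalent: base=-1, step=0 separates them (2 vs -7).
calc: total=-9, then count=0, then (max((-6 + count), max(9, count)) == (-total)) is true, then total=0, then result=0, then (idx=1), then result=-1, then (idx=2), then result=-3, then (idx=3), then result=-6, then delta=0, then (idx=2), then delta=-5, then (idx=3), then delta=-5, then delta=0, then returns 2
calc_v2: total=-9, then count=0, then (max((-6 + count), max(9, count)) != (-total)) is false, then base=3, then result=0, then (pos=1), then result=-1, then (pos=2), then result=-3, then (pos=3), then result=-6, then delta=0, then (pos=2), then delta=-5, then extra=0, then (pos=3), then delta=-5, then extra=0, then delta=-1, then returns -7
verdict: not equivalent; witness: base=-1, step=0


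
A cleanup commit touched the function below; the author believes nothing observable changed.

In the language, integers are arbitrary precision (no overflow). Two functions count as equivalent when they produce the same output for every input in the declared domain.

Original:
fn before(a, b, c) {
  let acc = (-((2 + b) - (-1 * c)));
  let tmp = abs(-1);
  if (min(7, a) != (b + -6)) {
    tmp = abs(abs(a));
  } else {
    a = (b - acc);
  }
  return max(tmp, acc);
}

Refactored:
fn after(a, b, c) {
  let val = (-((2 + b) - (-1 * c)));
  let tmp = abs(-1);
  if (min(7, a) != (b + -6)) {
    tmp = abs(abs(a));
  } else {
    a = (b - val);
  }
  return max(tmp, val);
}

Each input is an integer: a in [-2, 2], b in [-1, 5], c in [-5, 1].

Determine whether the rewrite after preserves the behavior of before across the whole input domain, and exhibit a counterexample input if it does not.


The two versions differ — the changes include local variable names differ.
Tracing a=0, b=0, c=-4: before: acc=2, then tmp=1, then (min(7, a) != (b + -6)) is true, then tmp=0, then returns 2 | after: val=2, then tmp=1, then (min(7, a) != (b + -6)) is true, then tmp=0, then returns 2 — matching result 2.
Every one of the 245 inputs gives matching results.
verdict: equivalent


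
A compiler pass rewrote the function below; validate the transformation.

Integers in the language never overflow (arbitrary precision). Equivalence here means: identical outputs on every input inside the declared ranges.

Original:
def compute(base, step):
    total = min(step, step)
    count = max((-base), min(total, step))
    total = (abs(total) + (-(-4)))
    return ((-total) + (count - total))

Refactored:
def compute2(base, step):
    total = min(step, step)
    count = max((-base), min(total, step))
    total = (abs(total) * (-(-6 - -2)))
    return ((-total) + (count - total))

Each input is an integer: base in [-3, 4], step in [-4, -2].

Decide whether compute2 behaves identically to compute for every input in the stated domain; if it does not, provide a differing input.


Consider the input base=-3, step=-4.
compute: total := -4 | count := 3 | total := 8 | result -13
compute2: total := -4 | count := 3 | total := 16 | result -29
-13 vs -29 — the two versions disagree here.
verdict: not equivalent; witness: base=-3, step=-4


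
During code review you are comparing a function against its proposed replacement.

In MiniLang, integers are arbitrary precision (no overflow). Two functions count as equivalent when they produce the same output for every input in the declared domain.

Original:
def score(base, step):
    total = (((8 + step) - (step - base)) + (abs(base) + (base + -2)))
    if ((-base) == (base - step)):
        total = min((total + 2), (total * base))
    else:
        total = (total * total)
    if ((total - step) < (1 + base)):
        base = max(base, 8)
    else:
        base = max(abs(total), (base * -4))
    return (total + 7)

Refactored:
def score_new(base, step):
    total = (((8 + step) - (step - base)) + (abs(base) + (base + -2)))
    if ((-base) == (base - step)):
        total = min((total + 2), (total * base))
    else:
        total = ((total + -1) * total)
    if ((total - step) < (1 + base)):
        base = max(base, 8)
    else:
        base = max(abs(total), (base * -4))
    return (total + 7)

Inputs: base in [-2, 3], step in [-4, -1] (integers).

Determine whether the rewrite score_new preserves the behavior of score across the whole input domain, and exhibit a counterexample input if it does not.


Run the pair on base=-2, step=-3.
score: total becomes 4; next ((-base) == (base - step)) evaluates to false; next total becomes 16; next ((total - step) < (1 + base)) evaluates to false; next base becomes 16; next final value 23
score_new: total becomes 4; next ((-base) == (base - step)) evaluates to false; next total becomes 12; next ((total - step) < (1 + base)) evaluates to false; next base becomes 12; next final value 19
23 and 19 differ, so these are not the same function on this domain.
verdict: not equivalent; witness: base=-2, step=-3


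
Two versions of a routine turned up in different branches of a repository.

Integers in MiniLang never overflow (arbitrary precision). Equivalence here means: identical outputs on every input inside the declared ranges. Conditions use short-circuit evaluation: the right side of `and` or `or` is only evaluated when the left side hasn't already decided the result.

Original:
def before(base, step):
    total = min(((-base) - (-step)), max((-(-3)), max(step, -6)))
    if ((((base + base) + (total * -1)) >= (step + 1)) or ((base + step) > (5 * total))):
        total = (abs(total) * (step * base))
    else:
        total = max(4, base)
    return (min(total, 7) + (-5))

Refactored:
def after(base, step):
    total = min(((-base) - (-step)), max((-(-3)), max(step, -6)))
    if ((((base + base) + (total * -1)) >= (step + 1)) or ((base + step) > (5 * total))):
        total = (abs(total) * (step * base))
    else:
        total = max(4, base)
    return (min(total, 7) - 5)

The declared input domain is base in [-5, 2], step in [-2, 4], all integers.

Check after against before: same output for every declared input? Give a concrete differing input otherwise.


Comparing the listings, the differences include: arithmetic usage differs.
One worked example (base=-5, step=3) — before: total := 3 | ((((base + base) + (total * -1)) >= (step + 1)) or ((base + step) > (5 * total))): false | total := 4 | result -1; after: total := 3 | ((((base + base) + (total * -1)) >= (step + 1)) or ((base + step) > (5 * total))): false | total := 4 | result -1; agreement on -1.
Checked all 56 inputs in the declared domain: the outputs agree on every one.
verdict: equivalent


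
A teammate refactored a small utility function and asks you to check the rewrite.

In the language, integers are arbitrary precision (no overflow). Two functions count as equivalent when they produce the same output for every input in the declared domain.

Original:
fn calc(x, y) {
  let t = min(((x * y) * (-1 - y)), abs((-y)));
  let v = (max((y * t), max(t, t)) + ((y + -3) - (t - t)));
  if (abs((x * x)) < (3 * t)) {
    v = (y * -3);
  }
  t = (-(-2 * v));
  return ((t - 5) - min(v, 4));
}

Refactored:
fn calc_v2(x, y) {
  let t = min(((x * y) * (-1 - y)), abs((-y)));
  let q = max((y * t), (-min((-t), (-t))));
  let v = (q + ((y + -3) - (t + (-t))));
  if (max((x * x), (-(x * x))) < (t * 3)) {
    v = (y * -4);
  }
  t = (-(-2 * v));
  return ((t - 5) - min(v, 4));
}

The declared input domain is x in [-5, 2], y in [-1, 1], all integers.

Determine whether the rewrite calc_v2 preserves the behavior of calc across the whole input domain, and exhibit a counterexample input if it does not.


Try x=-1, y=1.
calc: t := 1 | v := -1 | (abs((x * x)) < (3 * t)): true | v := -3 | t := -6 | result -8
calc_v2: t := 1 | q := 1 | v := -1 | (max((x * x), (-(x * x))) < (t * 3)): true | v := -4 | t := -8 | result -9
-8 and -9 differ, so these are not the same function on this domain.
verdict: not equivalent; witness: x=-1, y=1


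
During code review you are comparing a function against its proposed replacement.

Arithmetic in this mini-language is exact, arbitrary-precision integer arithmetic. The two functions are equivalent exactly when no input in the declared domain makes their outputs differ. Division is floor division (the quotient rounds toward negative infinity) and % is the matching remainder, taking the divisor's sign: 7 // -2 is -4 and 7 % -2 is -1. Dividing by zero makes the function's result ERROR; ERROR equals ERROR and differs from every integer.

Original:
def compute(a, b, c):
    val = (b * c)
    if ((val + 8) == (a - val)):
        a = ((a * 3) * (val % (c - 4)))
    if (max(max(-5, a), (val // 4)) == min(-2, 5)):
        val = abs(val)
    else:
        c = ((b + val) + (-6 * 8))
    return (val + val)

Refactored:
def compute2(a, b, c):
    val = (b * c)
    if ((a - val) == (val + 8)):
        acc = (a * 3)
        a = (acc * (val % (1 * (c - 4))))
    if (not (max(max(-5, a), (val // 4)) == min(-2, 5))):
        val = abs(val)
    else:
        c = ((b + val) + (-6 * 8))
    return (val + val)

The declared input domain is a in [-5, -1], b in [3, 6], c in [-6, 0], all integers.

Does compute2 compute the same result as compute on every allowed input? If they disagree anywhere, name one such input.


Try a=-5, b=3, c=-6.
compute: val=-18, then ((val + 8) == (a - val)) is false, then (max(max(-5, a), (val // 4)) == min(-2, 5)) is false, then c=-63, then returns -36
compute2: val=-18, then ((a - val) == (val + 8)) is false, then (not (max(max(-5, a), (val // 4)) == min(-2, 5))) is true, then val=18, then returns 36
-36 != 36, so the rewrite changes behavior.
verdict: not equivalent; witness: a=-5, b=3, c=-6


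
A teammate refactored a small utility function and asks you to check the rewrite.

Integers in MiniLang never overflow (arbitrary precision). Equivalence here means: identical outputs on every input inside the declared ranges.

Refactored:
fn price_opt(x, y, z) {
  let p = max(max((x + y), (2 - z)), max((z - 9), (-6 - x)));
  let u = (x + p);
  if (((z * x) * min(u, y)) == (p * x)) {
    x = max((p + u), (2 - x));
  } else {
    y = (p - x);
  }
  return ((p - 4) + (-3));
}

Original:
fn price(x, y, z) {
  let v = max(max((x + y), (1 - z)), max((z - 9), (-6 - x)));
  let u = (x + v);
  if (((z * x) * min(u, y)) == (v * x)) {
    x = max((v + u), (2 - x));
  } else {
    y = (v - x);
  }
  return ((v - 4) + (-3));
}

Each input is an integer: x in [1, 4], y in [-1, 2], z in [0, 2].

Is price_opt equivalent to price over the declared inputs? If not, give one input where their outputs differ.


There is a counterexample at x=1, y=-1, z=0: -6 on one side, -5 on the other.
price: v = 1; u = 2; (((z * x) * min(u, y)) == (v * x)) -> false; y = 0; return -6
price_opt: p = 2; u = 3; (((z * x) * min(u, y)) == (p * x)) -> false; y = 1; return -5
verdict: not equivalent; witness: x=1, y=-1, z=0


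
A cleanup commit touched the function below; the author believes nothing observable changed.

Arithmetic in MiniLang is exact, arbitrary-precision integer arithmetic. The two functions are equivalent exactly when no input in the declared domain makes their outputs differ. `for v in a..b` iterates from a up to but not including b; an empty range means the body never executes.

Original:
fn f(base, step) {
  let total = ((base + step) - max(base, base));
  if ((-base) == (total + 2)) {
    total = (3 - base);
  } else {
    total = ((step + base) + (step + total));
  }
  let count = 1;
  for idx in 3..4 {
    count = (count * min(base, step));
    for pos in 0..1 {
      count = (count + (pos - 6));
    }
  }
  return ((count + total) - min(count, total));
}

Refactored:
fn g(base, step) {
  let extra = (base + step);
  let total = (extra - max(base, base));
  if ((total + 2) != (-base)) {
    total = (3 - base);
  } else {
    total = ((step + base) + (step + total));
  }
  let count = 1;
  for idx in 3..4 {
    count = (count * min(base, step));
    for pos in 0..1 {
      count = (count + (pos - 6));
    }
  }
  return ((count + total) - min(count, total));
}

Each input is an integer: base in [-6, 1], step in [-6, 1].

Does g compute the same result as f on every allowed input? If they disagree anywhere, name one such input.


The rewrite breaks on base=-6, step=-6, where the results are -12 and 9.
f: total=-6, then ((-base) == (total + 2)) is false, then total=-24, then count=1, then (idx=3), then count=-6, then (pos=0), then count=-12, then returns -12
g: extra=-12, then total=-6, then ((total + 2) != (-base)) is true, then total=9, then count=1, then (idx=3), then count=-6, then (pos=0), then count=-12, then returns 9
verdict: not equivalent; witness: base=-6, step=-6


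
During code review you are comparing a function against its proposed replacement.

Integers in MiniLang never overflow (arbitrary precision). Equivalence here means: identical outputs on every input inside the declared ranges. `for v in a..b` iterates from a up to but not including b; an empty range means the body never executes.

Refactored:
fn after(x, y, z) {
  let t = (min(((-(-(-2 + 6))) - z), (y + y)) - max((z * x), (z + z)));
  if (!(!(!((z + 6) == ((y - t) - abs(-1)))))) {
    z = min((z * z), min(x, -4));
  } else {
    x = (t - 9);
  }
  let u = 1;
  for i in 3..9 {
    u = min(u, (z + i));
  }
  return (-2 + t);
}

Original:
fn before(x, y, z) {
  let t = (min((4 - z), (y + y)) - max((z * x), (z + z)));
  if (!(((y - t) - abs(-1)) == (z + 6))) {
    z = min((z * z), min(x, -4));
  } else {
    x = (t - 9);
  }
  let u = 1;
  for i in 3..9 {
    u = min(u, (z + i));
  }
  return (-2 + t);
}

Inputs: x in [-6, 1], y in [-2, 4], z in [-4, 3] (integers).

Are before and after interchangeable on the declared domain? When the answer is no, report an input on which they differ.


The two are interchangeable: arithmetic usage differs; also constant usage differs; also boolean connective usage differs, and every declared input agrees.
Tracing x=-3, y=1, z=-4: before: t := -10 | (!(((y - t) - abs(-1)) == (z + 6))): true | z := -4 | u := 1 | iter i=3: | u := -1 | iter i=4: | u := -1 | iter i=5: | u := -1 | iter i=6: | u := -1 | iter i=7: | u := -1 | iter i=8: | u := -1 | result -12 | after: t := -10 | (!(!(!((z + 6) == ((y - t) - abs(-1)))))): true | z := -4 | u := 1 | iter i=3: | u := -1 | iter i=4: | u := -1 | iter i=5: | u := -1 | iter i=6: | u := -1 | iter i=7: | u := -1 | iter i=8: | u := -1 | result -12 — matching result -12.
An exhaustive pass over the 448 declared inputs shows identical outputs.
verdict: equivalent


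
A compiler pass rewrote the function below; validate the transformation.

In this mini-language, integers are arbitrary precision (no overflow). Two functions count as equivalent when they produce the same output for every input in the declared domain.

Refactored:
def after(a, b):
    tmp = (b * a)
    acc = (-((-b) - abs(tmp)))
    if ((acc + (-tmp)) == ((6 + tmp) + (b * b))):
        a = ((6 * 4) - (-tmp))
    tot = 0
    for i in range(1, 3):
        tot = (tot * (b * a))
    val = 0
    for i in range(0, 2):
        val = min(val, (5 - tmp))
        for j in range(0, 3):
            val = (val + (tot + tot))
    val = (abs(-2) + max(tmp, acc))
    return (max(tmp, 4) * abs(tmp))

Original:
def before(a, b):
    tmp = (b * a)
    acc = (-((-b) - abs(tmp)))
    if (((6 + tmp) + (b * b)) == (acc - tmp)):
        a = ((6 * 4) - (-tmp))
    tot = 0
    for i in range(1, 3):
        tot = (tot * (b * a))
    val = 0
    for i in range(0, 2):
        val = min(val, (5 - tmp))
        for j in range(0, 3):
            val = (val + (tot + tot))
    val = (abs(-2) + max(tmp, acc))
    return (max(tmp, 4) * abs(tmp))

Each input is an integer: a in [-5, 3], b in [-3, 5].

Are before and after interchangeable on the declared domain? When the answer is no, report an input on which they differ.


Changes here: arithmetic usage differs; the full 81-point sweep finds no disagreement.
verdict: equivalent


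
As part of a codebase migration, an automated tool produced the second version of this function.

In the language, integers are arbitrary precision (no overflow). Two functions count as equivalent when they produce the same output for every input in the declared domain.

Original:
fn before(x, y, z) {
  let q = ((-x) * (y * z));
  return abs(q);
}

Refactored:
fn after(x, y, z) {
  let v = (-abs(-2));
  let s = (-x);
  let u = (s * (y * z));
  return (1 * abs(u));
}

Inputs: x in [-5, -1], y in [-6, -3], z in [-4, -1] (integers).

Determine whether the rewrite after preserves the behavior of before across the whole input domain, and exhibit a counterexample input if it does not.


Equivalent — the differences include local variable names differ, plus arithmetic usage differs, plus constant usage differs, plus min/max/abs usage differs, plus statement counts differ, yet no declared input distinguishes the two.
Spot check at x=-1, y=-6, z=-2 — before: q becomes 12; next final value 12. after: v becomes -2; next s becomes 1; next u becomes 12; next final value 12. Both give 12.
Checked all 80 inputs in the declared domain: the outputs agree on every one.
verdict: equivalent


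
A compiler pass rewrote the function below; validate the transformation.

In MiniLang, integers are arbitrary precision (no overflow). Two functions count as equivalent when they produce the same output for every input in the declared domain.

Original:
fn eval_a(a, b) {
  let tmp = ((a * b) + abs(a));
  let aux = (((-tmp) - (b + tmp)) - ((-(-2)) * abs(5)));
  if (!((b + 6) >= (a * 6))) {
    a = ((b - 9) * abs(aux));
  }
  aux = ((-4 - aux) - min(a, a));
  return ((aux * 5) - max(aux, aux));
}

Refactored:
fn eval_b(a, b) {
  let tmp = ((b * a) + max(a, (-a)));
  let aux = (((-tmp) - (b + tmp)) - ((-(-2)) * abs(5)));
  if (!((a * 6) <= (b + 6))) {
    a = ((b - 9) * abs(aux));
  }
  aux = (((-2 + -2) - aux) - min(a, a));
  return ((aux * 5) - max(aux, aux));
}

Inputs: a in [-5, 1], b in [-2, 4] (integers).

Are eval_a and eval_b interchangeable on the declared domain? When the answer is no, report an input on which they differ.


Differences: constant usage differs; also min/max/abs usage differs; also comparison usage differs; also arithmetic usage differs — yet all 49 inputs agree.
verdict: equivalent


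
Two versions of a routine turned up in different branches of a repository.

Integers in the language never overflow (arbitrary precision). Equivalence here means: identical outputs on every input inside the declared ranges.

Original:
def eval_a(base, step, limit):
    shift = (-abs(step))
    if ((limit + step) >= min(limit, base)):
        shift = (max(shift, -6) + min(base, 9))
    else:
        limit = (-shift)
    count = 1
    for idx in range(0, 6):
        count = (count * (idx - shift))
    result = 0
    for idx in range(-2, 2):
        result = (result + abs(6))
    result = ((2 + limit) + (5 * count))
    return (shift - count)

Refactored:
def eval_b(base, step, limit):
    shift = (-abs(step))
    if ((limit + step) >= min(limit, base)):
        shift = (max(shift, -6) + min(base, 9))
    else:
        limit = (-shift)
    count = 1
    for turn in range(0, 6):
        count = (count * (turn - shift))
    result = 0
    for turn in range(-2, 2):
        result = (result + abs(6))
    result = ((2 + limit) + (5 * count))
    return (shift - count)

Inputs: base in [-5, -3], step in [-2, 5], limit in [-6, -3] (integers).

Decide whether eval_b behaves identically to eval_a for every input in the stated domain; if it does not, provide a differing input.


Reading the diff, among the changes: local variable names differ.
As a probe, take base=-4, step=-2, limit=-5: eval_a runs shift becomes -2; next ((limit + step) >= min(limit, base)) evaluates to false; next limit becomes 2; next count becomes 1; next at idx=0:; next count becomes 2; next at idx=1:; next count becomes 6; next at idx=2:; next count becomes 24; next at idx=3:; next count becomes 120; next at idx=4:; next count becomes 720; next at idx=5:; next count becomes 5040; next result becomes 0; next at idx=-2:; next result becomes 6; next at idx=-1:; next result becomes 12; next at idx=0:; next result becomes 18; next at idx=1:; next result becomes 24; next result becomes 25204; next final value -5042; eval_b runs shift becomes -2; next ((limit + step) >= min(limit, base)) evaluates to false; next limit becomes 2; next count becomes 1; next at turn=0:; next count becomes 2; next at turn=1:; next count becomes 6; next at turn=2:; next count becomes 24; next at turn=3:; next count becomes 120; next at turn=4:; next count becomes 720; next at turn=5:; next count becomes 5040; next result becomes 0; next at turn=-2:; next result becomes 6; next at turn=-1:; next result becomes 12; next at turn=0:; next result becomes 18; next at turn=1:; next result becomes 24; next result becomes 25204; next final value -5042; both end at -5042.
Every one of the 96 inputs gives matching results.
verdict: equivalent
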